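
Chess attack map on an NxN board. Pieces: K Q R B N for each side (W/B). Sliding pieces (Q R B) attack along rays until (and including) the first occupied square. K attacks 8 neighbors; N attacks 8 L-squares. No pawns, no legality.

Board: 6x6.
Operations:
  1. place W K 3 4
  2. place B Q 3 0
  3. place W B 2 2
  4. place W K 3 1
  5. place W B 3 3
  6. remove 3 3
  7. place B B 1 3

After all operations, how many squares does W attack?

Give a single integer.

Answer: 21

Derivation:
Op 1: place WK@(3,4)
Op 2: place BQ@(3,0)
Op 3: place WB@(2,2)
Op 4: place WK@(3,1)
Op 5: place WB@(3,3)
Op 6: remove (3,3)
Op 7: place BB@(1,3)
Per-piece attacks for W:
  WB@(2,2): attacks (3,3) (4,4) (5,5) (3,1) (1,3) (1,1) (0,0) [ray(1,-1) blocked at (3,1); ray(-1,1) blocked at (1,3)]
  WK@(3,1): attacks (3,2) (3,0) (4,1) (2,1) (4,2) (4,0) (2,2) (2,0)
  WK@(3,4): attacks (3,5) (3,3) (4,4) (2,4) (4,5) (4,3) (2,5) (2,3)
Union (21 distinct): (0,0) (1,1) (1,3) (2,0) (2,1) (2,2) (2,3) (2,4) (2,5) (3,0) (3,1) (3,2) (3,3) (3,5) (4,0) (4,1) (4,2) (4,3) (4,4) (4,5) (5,5)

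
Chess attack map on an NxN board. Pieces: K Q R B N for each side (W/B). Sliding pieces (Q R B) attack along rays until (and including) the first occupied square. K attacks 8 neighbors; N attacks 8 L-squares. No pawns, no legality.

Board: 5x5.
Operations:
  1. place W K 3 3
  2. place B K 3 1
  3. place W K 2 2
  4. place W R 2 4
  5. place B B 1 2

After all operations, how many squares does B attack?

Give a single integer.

Op 1: place WK@(3,3)
Op 2: place BK@(3,1)
Op 3: place WK@(2,2)
Op 4: place WR@(2,4)
Op 5: place BB@(1,2)
Per-piece attacks for B:
  BB@(1,2): attacks (2,3) (3,4) (2,1) (3,0) (0,3) (0,1)
  BK@(3,1): attacks (3,2) (3,0) (4,1) (2,1) (4,2) (4,0) (2,2) (2,0)
Union (12 distinct): (0,1) (0,3) (2,0) (2,1) (2,2) (2,3) (3,0) (3,2) (3,4) (4,0) (4,1) (4,2)

Answer: 12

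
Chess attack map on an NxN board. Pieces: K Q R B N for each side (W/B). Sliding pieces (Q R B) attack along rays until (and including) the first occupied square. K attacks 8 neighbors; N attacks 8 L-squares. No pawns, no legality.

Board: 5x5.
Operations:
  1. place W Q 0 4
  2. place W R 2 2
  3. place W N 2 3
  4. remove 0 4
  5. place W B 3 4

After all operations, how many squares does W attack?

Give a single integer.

Answer: 12

Derivation:
Op 1: place WQ@(0,4)
Op 2: place WR@(2,2)
Op 3: place WN@(2,3)
Op 4: remove (0,4)
Op 5: place WB@(3,4)
Per-piece attacks for W:
  WR@(2,2): attacks (2,3) (2,1) (2,0) (3,2) (4,2) (1,2) (0,2) [ray(0,1) blocked at (2,3)]
  WN@(2,3): attacks (4,4) (0,4) (3,1) (4,2) (1,1) (0,2)
  WB@(3,4): attacks (4,3) (2,3) [ray(-1,-1) blocked at (2,3)]
Union (12 distinct): (0,2) (0,4) (1,1) (1,2) (2,0) (2,1) (2,3) (3,1) (3,2) (4,2) (4,3) (4,4)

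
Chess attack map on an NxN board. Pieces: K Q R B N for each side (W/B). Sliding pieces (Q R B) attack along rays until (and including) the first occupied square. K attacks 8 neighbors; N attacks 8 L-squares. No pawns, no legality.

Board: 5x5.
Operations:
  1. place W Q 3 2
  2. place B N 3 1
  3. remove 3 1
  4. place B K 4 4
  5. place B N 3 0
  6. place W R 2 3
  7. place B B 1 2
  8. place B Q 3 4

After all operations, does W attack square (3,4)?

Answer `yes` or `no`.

Op 1: place WQ@(3,2)
Op 2: place BN@(3,1)
Op 3: remove (3,1)
Op 4: place BK@(4,4)
Op 5: place BN@(3,0)
Op 6: place WR@(2,3)
Op 7: place BB@(1,2)
Op 8: place BQ@(3,4)
Per-piece attacks for W:
  WR@(2,3): attacks (2,4) (2,2) (2,1) (2,0) (3,3) (4,3) (1,3) (0,3)
  WQ@(3,2): attacks (3,3) (3,4) (3,1) (3,0) (4,2) (2,2) (1,2) (4,3) (4,1) (2,3) (2,1) (1,0) [ray(0,1) blocked at (3,4); ray(0,-1) blocked at (3,0); ray(-1,0) blocked at (1,2); ray(-1,1) blocked at (2,3)]
W attacks (3,4): yes

Answer: yes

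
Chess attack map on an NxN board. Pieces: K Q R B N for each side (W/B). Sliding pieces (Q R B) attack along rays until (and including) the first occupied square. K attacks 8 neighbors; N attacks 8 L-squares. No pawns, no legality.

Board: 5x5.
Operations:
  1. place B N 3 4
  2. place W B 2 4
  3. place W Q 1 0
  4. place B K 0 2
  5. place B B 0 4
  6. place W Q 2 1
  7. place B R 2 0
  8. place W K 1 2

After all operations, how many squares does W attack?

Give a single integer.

Answer: 20

Derivation:
Op 1: place BN@(3,4)
Op 2: place WB@(2,4)
Op 3: place WQ@(1,0)
Op 4: place BK@(0,2)
Op 5: place BB@(0,4)
Op 6: place WQ@(2,1)
Op 7: place BR@(2,0)
Op 8: place WK@(1,2)
Per-piece attacks for W:
  WQ@(1,0): attacks (1,1) (1,2) (2,0) (0,0) (2,1) (0,1) [ray(0,1) blocked at (1,2); ray(1,0) blocked at (2,0); ray(1,1) blocked at (2,1)]
  WK@(1,2): attacks (1,3) (1,1) (2,2) (0,2) (2,3) (2,1) (0,3) (0,1)
  WQ@(2,1): attacks (2,2) (2,3) (2,4) (2,0) (3,1) (4,1) (1,1) (0,1) (3,2) (4,3) (3,0) (1,2) (1,0) [ray(0,1) blocked at (2,4); ray(0,-1) blocked at (2,0); ray(-1,1) blocked at (1,2); ray(-1,-1) blocked at (1,0)]
  WB@(2,4): attacks (3,3) (4,2) (1,3) (0,2) [ray(-1,-1) blocked at (0,2)]
Union (20 distinct): (0,0) (0,1) (0,2) (0,3) (1,0) (1,1) (1,2) (1,3) (2,0) (2,1) (2,2) (2,3) (2,4) (3,0) (3,1) (3,2) (3,3) (4,1) (4,2) (4,3)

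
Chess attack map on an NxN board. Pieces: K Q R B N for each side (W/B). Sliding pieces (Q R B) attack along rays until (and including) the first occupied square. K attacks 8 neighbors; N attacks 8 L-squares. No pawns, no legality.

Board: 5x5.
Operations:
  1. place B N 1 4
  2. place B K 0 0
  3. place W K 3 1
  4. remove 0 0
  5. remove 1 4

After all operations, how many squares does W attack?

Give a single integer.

Answer: 8

Derivation:
Op 1: place BN@(1,4)
Op 2: place BK@(0,0)
Op 3: place WK@(3,1)
Op 4: remove (0,0)
Op 5: remove (1,4)
Per-piece attacks for W:
  WK@(3,1): attacks (3,2) (3,0) (4,1) (2,1) (4,2) (4,0) (2,2) (2,0)
Union (8 distinct): (2,0) (2,1) (2,2) (3,0) (3,2) (4,0) (4,1) (4,2)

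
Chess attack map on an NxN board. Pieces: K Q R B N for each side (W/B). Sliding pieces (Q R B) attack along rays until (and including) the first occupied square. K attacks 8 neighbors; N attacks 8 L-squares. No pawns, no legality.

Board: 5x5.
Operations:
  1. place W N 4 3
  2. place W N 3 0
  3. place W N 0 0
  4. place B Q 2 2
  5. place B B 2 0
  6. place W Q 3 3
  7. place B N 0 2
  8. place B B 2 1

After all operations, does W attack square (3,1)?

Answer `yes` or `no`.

Op 1: place WN@(4,3)
Op 2: place WN@(3,0)
Op 3: place WN@(0,0)
Op 4: place BQ@(2,2)
Op 5: place BB@(2,0)
Op 6: place WQ@(3,3)
Op 7: place BN@(0,2)
Op 8: place BB@(2,1)
Per-piece attacks for W:
  WN@(0,0): attacks (1,2) (2,1)
  WN@(3,0): attacks (4,2) (2,2) (1,1)
  WQ@(3,3): attacks (3,4) (3,2) (3,1) (3,0) (4,3) (2,3) (1,3) (0,3) (4,4) (4,2) (2,4) (2,2) [ray(0,-1) blocked at (3,0); ray(1,0) blocked at (4,3); ray(-1,-1) blocked at (2,2)]
  WN@(4,3): attacks (2,4) (3,1) (2,2)
W attacks (3,1): yes

Answer: yes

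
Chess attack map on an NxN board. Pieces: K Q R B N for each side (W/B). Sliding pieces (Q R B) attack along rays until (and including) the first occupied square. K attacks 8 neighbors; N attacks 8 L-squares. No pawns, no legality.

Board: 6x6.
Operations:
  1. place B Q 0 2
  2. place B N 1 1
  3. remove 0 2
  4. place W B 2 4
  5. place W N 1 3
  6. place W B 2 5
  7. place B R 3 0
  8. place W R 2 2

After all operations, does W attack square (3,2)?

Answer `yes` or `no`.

Op 1: place BQ@(0,2)
Op 2: place BN@(1,1)
Op 3: remove (0,2)
Op 4: place WB@(2,4)
Op 5: place WN@(1,3)
Op 6: place WB@(2,5)
Op 7: place BR@(3,0)
Op 8: place WR@(2,2)
Per-piece attacks for W:
  WN@(1,3): attacks (2,5) (3,4) (0,5) (2,1) (3,2) (0,1)
  WR@(2,2): attacks (2,3) (2,4) (2,1) (2,0) (3,2) (4,2) (5,2) (1,2) (0,2) [ray(0,1) blocked at (2,4)]
  WB@(2,4): attacks (3,5) (3,3) (4,2) (5,1) (1,5) (1,3) [ray(-1,-1) blocked at (1,3)]
  WB@(2,5): attacks (3,4) (4,3) (5,2) (1,4) (0,3)
W attacks (3,2): yes

Answer: yes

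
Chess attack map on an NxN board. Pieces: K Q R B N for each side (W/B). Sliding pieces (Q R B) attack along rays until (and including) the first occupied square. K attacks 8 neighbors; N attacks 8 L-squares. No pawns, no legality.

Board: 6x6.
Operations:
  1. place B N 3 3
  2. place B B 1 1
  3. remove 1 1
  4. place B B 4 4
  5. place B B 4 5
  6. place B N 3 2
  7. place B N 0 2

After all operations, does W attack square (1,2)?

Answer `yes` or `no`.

Op 1: place BN@(3,3)
Op 2: place BB@(1,1)
Op 3: remove (1,1)
Op 4: place BB@(4,4)
Op 5: place BB@(4,5)
Op 6: place BN@(3,2)
Op 7: place BN@(0,2)
Per-piece attacks for W:
W attacks (1,2): no

Answer: no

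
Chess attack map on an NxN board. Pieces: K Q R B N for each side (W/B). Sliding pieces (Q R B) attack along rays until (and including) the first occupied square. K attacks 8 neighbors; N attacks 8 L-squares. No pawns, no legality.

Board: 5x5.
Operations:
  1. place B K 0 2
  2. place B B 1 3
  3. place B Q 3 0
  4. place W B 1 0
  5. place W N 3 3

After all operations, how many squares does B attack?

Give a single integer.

Op 1: place BK@(0,2)
Op 2: place BB@(1,3)
Op 3: place BQ@(3,0)
Op 4: place WB@(1,0)
Op 5: place WN@(3,3)
Per-piece attacks for B:
  BK@(0,2): attacks (0,3) (0,1) (1,2) (1,3) (1,1)
  BB@(1,3): attacks (2,4) (2,2) (3,1) (4,0) (0,4) (0,2) [ray(-1,-1) blocked at (0,2)]
  BQ@(3,0): attacks (3,1) (3,2) (3,3) (4,0) (2,0) (1,0) (4,1) (2,1) (1,2) (0,3) [ray(0,1) blocked at (3,3); ray(-1,0) blocked at (1,0)]
Union (17 distinct): (0,1) (0,2) (0,3) (0,4) (1,0) (1,1) (1,2) (1,3) (2,0) (2,1) (2,2) (2,4) (3,1) (3,2) (3,3) (4,0) (4,1)

Answer: 17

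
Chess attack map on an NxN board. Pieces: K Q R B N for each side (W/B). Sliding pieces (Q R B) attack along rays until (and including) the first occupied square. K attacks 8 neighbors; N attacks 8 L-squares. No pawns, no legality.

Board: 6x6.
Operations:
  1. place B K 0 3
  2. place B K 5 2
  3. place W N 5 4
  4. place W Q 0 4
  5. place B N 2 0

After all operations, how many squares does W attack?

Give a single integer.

Op 1: place BK@(0,3)
Op 2: place BK@(5,2)
Op 3: place WN@(5,4)
Op 4: place WQ@(0,4)
Op 5: place BN@(2,0)
Per-piece attacks for W:
  WQ@(0,4): attacks (0,5) (0,3) (1,4) (2,4) (3,4) (4,4) (5,4) (1,5) (1,3) (2,2) (3,1) (4,0) [ray(0,-1) blocked at (0,3); ray(1,0) blocked at (5,4)]
  WN@(5,4): attacks (3,5) (4,2) (3,3)
Union (15 distinct): (0,3) (0,5) (1,3) (1,4) (1,5) (2,2) (2,4) (3,1) (3,3) (3,4) (3,5) (4,0) (4,2) (4,4) (5,4)

Answer: 15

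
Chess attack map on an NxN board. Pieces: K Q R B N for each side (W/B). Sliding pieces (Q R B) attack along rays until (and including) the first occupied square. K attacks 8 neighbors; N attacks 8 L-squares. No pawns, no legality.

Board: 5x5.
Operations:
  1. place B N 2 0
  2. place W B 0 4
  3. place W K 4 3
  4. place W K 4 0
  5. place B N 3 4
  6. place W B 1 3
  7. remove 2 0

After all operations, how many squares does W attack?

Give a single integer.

Op 1: place BN@(2,0)
Op 2: place WB@(0,4)
Op 3: place WK@(4,3)
Op 4: place WK@(4,0)
Op 5: place BN@(3,4)
Op 6: place WB@(1,3)
Op 7: remove (2,0)
Per-piece attacks for W:
  WB@(0,4): attacks (1,3) [ray(1,-1) blocked at (1,3)]
  WB@(1,3): attacks (2,4) (2,2) (3,1) (4,0) (0,4) (0,2) [ray(1,-1) blocked at (4,0); ray(-1,1) blocked at (0,4)]
  WK@(4,0): attacks (4,1) (3,0) (3,1)
  WK@(4,3): attacks (4,4) (4,2) (3,3) (3,4) (3,2)
Union (14 distinct): (0,2) (0,4) (1,3) (2,2) (2,4) (3,0) (3,1) (3,2) (3,3) (3,4) (4,0) (4,1) (4,2) (4,4)

Answer: 14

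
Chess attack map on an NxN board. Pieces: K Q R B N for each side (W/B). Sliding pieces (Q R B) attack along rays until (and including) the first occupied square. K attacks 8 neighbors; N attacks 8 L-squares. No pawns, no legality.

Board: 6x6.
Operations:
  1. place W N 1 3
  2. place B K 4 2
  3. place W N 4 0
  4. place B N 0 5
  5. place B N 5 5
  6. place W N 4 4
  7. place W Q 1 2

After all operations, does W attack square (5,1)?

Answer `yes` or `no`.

Op 1: place WN@(1,3)
Op 2: place BK@(4,2)
Op 3: place WN@(4,0)
Op 4: place BN@(0,5)
Op 5: place BN@(5,5)
Op 6: place WN@(4,4)
Op 7: place WQ@(1,2)
Per-piece attacks for W:
  WQ@(1,2): attacks (1,3) (1,1) (1,0) (2,2) (3,2) (4,2) (0,2) (2,3) (3,4) (4,5) (2,1) (3,0) (0,3) (0,1) [ray(0,1) blocked at (1,3); ray(1,0) blocked at (4,2)]
  WN@(1,3): attacks (2,5) (3,4) (0,5) (2,1) (3,2) (0,1)
  WN@(4,0): attacks (5,2) (3,2) (2,1)
  WN@(4,4): attacks (2,5) (5,2) (3,2) (2,3)
W attacks (5,1): no

Answer: no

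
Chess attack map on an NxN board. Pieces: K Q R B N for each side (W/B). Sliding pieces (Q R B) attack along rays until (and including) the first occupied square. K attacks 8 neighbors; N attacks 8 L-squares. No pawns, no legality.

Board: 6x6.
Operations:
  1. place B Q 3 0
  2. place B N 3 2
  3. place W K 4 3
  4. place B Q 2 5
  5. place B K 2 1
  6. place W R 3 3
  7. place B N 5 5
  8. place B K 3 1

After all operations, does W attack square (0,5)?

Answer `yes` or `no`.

Answer: no

Derivation:
Op 1: place BQ@(3,0)
Op 2: place BN@(3,2)
Op 3: place WK@(4,3)
Op 4: place BQ@(2,5)
Op 5: place BK@(2,1)
Op 6: place WR@(3,3)
Op 7: place BN@(5,5)
Op 8: place BK@(3,1)
Per-piece attacks for W:
  WR@(3,3): attacks (3,4) (3,5) (3,2) (4,3) (2,3) (1,3) (0,3) [ray(0,-1) blocked at (3,2); ray(1,0) blocked at (4,3)]
  WK@(4,3): attacks (4,4) (4,2) (5,3) (3,3) (5,4) (5,2) (3,4) (3,2)
W attacks (0,5): no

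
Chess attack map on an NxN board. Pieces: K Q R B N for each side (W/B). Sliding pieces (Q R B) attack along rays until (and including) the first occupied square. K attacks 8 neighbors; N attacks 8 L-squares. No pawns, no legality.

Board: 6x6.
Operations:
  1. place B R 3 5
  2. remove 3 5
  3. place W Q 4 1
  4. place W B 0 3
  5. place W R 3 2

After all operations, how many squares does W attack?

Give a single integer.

Answer: 22

Derivation:
Op 1: place BR@(3,5)
Op 2: remove (3,5)
Op 3: place WQ@(4,1)
Op 4: place WB@(0,3)
Op 5: place WR@(3,2)
Per-piece attacks for W:
  WB@(0,3): attacks (1,4) (2,5) (1,2) (2,1) (3,0)
  WR@(3,2): attacks (3,3) (3,4) (3,5) (3,1) (3,0) (4,2) (5,2) (2,2) (1,2) (0,2)
  WQ@(4,1): attacks (4,2) (4,3) (4,4) (4,5) (4,0) (5,1) (3,1) (2,1) (1,1) (0,1) (5,2) (5,0) (3,2) (3,0) [ray(-1,1) blocked at (3,2)]
Union (22 distinct): (0,1) (0,2) (1,1) (1,2) (1,4) (2,1) (2,2) (2,5) (3,0) (3,1) (3,2) (3,3) (3,4) (3,5) (4,0) (4,2) (4,3) (4,4) (4,5) (5,0) (5,1) (5,2)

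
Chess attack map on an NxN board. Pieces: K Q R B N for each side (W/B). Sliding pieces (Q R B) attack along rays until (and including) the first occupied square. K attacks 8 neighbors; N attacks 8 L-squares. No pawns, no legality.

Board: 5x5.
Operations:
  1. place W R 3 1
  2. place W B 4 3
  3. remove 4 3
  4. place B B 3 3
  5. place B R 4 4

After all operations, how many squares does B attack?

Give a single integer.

Answer: 12

Derivation:
Op 1: place WR@(3,1)
Op 2: place WB@(4,3)
Op 3: remove (4,3)
Op 4: place BB@(3,3)
Op 5: place BR@(4,4)
Per-piece attacks for B:
  BB@(3,3): attacks (4,4) (4,2) (2,4) (2,2) (1,1) (0,0) [ray(1,1) blocked at (4,4)]
  BR@(4,4): attacks (4,3) (4,2) (4,1) (4,0) (3,4) (2,4) (1,4) (0,4)
Union (12 distinct): (0,0) (0,4) (1,1) (1,4) (2,2) (2,4) (3,4) (4,0) (4,1) (4,2) (4,3) (4,4)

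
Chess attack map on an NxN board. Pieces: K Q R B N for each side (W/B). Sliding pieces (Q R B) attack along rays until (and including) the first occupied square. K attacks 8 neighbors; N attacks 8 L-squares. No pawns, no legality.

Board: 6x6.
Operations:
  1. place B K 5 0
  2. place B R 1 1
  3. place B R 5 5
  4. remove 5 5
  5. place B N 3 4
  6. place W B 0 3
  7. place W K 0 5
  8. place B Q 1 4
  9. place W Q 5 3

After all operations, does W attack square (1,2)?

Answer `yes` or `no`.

Op 1: place BK@(5,0)
Op 2: place BR@(1,1)
Op 3: place BR@(5,5)
Op 4: remove (5,5)
Op 5: place BN@(3,4)
Op 6: place WB@(0,3)
Op 7: place WK@(0,5)
Op 8: place BQ@(1,4)
Op 9: place WQ@(5,3)
Per-piece attacks for W:
  WB@(0,3): attacks (1,4) (1,2) (2,1) (3,0) [ray(1,1) blocked at (1,4)]
  WK@(0,5): attacks (0,4) (1,5) (1,4)
  WQ@(5,3): attacks (5,4) (5,5) (5,2) (5,1) (5,0) (4,3) (3,3) (2,3) (1,3) (0,3) (4,4) (3,5) (4,2) (3,1) (2,0) [ray(0,-1) blocked at (5,0); ray(-1,0) blocked at (0,3)]
W attacks (1,2): yes

Answer: yes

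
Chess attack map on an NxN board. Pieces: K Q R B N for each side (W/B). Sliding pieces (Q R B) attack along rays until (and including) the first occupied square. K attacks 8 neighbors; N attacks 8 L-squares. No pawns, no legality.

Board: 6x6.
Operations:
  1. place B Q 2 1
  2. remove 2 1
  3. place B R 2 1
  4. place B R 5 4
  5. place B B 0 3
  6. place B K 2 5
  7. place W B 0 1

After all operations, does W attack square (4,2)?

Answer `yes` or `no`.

Op 1: place BQ@(2,1)
Op 2: remove (2,1)
Op 3: place BR@(2,1)
Op 4: place BR@(5,4)
Op 5: place BB@(0,3)
Op 6: place BK@(2,5)
Op 7: place WB@(0,1)
Per-piece attacks for W:
  WB@(0,1): attacks (1,2) (2,3) (3,4) (4,5) (1,0)
W attacks (4,2): no

Answer: no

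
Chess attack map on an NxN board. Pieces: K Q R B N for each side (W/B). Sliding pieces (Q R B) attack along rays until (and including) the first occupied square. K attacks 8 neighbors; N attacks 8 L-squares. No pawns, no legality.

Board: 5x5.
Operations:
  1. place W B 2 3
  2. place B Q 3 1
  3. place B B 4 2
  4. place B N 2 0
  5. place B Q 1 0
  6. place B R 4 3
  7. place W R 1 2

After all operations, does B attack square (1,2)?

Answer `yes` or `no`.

Op 1: place WB@(2,3)
Op 2: place BQ@(3,1)
Op 3: place BB@(4,2)
Op 4: place BN@(2,0)
Op 5: place BQ@(1,0)
Op 6: place BR@(4,3)
Op 7: place WR@(1,2)
Per-piece attacks for B:
  BQ@(1,0): attacks (1,1) (1,2) (2,0) (0,0) (2,1) (3,2) (4,3) (0,1) [ray(0,1) blocked at (1,2); ray(1,0) blocked at (2,0); ray(1,1) blocked at (4,3)]
  BN@(2,0): attacks (3,2) (4,1) (1,2) (0,1)
  BQ@(3,1): attacks (3,2) (3,3) (3,4) (3,0) (4,1) (2,1) (1,1) (0,1) (4,2) (4,0) (2,2) (1,3) (0,4) (2,0) [ray(1,1) blocked at (4,2); ray(-1,-1) blocked at (2,0)]
  BB@(4,2): attacks (3,3) (2,4) (3,1) [ray(-1,-1) blocked at (3,1)]
  BR@(4,3): attacks (4,4) (4,2) (3,3) (2,3) [ray(0,-1) blocked at (4,2); ray(-1,0) blocked at (2,3)]
B attacks (1,2): yes

Answer: yes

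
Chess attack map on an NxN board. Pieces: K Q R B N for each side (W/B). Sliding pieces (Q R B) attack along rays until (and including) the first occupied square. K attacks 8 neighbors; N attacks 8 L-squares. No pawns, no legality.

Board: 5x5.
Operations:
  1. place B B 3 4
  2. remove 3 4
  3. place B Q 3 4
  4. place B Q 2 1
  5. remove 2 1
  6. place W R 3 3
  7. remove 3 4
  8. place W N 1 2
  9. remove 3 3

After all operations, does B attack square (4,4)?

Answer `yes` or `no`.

Answer: no

Derivation:
Op 1: place BB@(3,4)
Op 2: remove (3,4)
Op 3: place BQ@(3,4)
Op 4: place BQ@(2,1)
Op 5: remove (2,1)
Op 6: place WR@(3,3)
Op 7: remove (3,4)
Op 8: place WN@(1,2)
Op 9: remove (3,3)
Per-piece attacks for B:
B attacks (4,4): no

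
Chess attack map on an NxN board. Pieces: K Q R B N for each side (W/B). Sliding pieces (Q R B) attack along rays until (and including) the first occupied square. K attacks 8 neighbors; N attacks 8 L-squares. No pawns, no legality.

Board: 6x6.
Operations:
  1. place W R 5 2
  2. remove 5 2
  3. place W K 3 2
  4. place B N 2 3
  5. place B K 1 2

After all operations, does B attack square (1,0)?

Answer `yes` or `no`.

Answer: no

Derivation:
Op 1: place WR@(5,2)
Op 2: remove (5,2)
Op 3: place WK@(3,2)
Op 4: place BN@(2,3)
Op 5: place BK@(1,2)
Per-piece attacks for B:
  BK@(1,2): attacks (1,3) (1,1) (2,2) (0,2) (2,3) (2,1) (0,3) (0,1)
  BN@(2,3): attacks (3,5) (4,4) (1,5) (0,4) (3,1) (4,2) (1,1) (0,2)
B attacks (1,0): no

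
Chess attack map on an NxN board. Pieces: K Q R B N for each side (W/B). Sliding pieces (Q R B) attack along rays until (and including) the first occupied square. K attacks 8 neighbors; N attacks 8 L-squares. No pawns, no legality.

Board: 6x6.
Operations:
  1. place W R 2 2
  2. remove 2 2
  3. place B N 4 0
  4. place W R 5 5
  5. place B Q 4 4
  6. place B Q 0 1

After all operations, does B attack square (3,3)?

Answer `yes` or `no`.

Op 1: place WR@(2,2)
Op 2: remove (2,2)
Op 3: place BN@(4,0)
Op 4: place WR@(5,5)
Op 5: place BQ@(4,4)
Op 6: place BQ@(0,1)
Per-piece attacks for B:
  BQ@(0,1): attacks (0,2) (0,3) (0,4) (0,5) (0,0) (1,1) (2,1) (3,1) (4,1) (5,1) (1,2) (2,3) (3,4) (4,5) (1,0)
  BN@(4,0): attacks (5,2) (3,2) (2,1)
  BQ@(4,4): attacks (4,5) (4,3) (4,2) (4,1) (4,0) (5,4) (3,4) (2,4) (1,4) (0,4) (5,5) (5,3) (3,5) (3,3) (2,2) (1,1) (0,0) [ray(0,-1) blocked at (4,0); ray(1,1) blocked at (5,5)]
B attacks (3,3): yes

Answer: yes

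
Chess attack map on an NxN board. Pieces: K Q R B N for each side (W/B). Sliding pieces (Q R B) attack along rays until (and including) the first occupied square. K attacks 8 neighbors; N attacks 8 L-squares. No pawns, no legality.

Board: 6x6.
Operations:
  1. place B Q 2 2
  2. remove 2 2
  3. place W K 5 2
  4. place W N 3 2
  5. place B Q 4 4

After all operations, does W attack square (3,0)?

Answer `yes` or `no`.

Op 1: place BQ@(2,2)
Op 2: remove (2,2)
Op 3: place WK@(5,2)
Op 4: place WN@(3,2)
Op 5: place BQ@(4,4)
Per-piece attacks for W:
  WN@(3,2): attacks (4,4) (5,3) (2,4) (1,3) (4,0) (5,1) (2,0) (1,1)
  WK@(5,2): attacks (5,3) (5,1) (4,2) (4,3) (4,1)
W attacks (3,0): no

Answer: no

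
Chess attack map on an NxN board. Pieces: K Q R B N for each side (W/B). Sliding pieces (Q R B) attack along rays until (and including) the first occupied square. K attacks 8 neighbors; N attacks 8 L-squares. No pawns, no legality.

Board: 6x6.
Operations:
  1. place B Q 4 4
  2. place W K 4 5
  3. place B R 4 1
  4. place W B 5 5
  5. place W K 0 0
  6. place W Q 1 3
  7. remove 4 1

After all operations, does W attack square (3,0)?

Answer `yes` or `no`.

Op 1: place BQ@(4,4)
Op 2: place WK@(4,5)
Op 3: place BR@(4,1)
Op 4: place WB@(5,5)
Op 5: place WK@(0,0)
Op 6: place WQ@(1,3)
Op 7: remove (4,1)
Per-piece attacks for W:
  WK@(0,0): attacks (0,1) (1,0) (1,1)
  WQ@(1,3): attacks (1,4) (1,5) (1,2) (1,1) (1,0) (2,3) (3,3) (4,3) (5,3) (0,3) (2,4) (3,5) (2,2) (3,1) (4,0) (0,4) (0,2)
  WK@(4,5): attacks (4,4) (5,5) (3,5) (5,4) (3,4)
  WB@(5,5): attacks (4,4) [ray(-1,-1) blocked at (4,4)]
W attacks (3,0): no

Answer: no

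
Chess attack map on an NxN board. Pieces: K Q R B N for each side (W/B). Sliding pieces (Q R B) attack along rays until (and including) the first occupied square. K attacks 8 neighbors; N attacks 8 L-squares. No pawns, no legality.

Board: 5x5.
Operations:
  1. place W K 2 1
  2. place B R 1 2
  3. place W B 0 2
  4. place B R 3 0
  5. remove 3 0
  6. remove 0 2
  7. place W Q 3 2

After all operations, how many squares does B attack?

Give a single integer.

Op 1: place WK@(2,1)
Op 2: place BR@(1,2)
Op 3: place WB@(0,2)
Op 4: place BR@(3,0)
Op 5: remove (3,0)
Op 6: remove (0,2)
Op 7: place WQ@(3,2)
Per-piece attacks for B:
  BR@(1,2): attacks (1,3) (1,4) (1,1) (1,0) (2,2) (3,2) (0,2) [ray(1,0) blocked at (3,2)]
Union (7 distinct): (0,2) (1,0) (1,1) (1,3) (1,4) (2,2) (3,2)

Answer: 7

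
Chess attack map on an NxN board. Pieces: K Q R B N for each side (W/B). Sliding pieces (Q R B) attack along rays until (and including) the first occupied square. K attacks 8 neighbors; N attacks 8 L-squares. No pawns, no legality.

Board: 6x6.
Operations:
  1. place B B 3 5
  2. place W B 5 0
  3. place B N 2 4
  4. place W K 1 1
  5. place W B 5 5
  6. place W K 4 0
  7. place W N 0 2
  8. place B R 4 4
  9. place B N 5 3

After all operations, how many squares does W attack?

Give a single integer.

Op 1: place BB@(3,5)
Op 2: place WB@(5,0)
Op 3: place BN@(2,4)
Op 4: place WK@(1,1)
Op 5: place WB@(5,5)
Op 6: place WK@(4,0)
Op 7: place WN@(0,2)
Op 8: place BR@(4,4)
Op 9: place BN@(5,3)
Per-piece attacks for W:
  WN@(0,2): attacks (1,4) (2,3) (1,0) (2,1)
  WK@(1,1): attacks (1,2) (1,0) (2,1) (0,1) (2,2) (2,0) (0,2) (0,0)
  WK@(4,0): attacks (4,1) (5,0) (3,0) (5,1) (3,1)
  WB@(5,0): attacks (4,1) (3,2) (2,3) (1,4) (0,5)
  WB@(5,5): attacks (4,4) [ray(-1,-1) blocked at (4,4)]
Union (18 distinct): (0,0) (0,1) (0,2) (0,5) (1,0) (1,2) (1,4) (2,0) (2,1) (2,2) (2,3) (3,0) (3,1) (3,2) (4,1) (4,4) (5,0) (5,1)

Answer: 18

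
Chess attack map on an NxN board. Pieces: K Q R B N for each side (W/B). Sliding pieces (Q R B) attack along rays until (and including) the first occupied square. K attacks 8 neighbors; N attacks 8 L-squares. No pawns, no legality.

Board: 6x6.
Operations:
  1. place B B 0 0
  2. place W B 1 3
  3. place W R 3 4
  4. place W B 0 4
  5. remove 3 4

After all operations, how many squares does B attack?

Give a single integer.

Op 1: place BB@(0,0)
Op 2: place WB@(1,3)
Op 3: place WR@(3,4)
Op 4: place WB@(0,4)
Op 5: remove (3,4)
Per-piece attacks for B:
  BB@(0,0): attacks (1,1) (2,2) (3,3) (4,4) (5,5)
Union (5 distinct): (1,1) (2,2) (3,3) (4,4) (5,5)

Answer: 5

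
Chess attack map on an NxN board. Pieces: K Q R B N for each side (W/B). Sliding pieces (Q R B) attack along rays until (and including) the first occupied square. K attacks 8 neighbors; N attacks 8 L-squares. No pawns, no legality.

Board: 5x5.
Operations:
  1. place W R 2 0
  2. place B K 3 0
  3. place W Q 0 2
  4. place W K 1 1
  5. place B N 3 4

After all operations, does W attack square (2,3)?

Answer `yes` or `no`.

Answer: yes

Derivation:
Op 1: place WR@(2,0)
Op 2: place BK@(3,0)
Op 3: place WQ@(0,2)
Op 4: place WK@(1,1)
Op 5: place BN@(3,4)
Per-piece attacks for W:
  WQ@(0,2): attacks (0,3) (0,4) (0,1) (0,0) (1,2) (2,2) (3,2) (4,2) (1,3) (2,4) (1,1) [ray(1,-1) blocked at (1,1)]
  WK@(1,1): attacks (1,2) (1,0) (2,1) (0,1) (2,2) (2,0) (0,2) (0,0)
  WR@(2,0): attacks (2,1) (2,2) (2,3) (2,4) (3,0) (1,0) (0,0) [ray(1,0) blocked at (3,0)]
W attacks (2,3): yes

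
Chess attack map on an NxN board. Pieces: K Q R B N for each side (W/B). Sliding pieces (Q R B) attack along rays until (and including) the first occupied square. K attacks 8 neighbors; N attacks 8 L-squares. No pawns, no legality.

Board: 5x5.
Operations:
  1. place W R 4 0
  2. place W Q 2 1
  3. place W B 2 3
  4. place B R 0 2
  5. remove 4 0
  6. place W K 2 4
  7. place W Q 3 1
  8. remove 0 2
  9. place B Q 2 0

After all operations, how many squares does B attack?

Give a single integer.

Answer: 8

Derivation:
Op 1: place WR@(4,0)
Op 2: place WQ@(2,1)
Op 3: place WB@(2,3)
Op 4: place BR@(0,2)
Op 5: remove (4,0)
Op 6: place WK@(2,4)
Op 7: place WQ@(3,1)
Op 8: remove (0,2)
Op 9: place BQ@(2,0)
Per-piece attacks for B:
  BQ@(2,0): attacks (2,1) (3,0) (4,0) (1,0) (0,0) (3,1) (1,1) (0,2) [ray(0,1) blocked at (2,1); ray(1,1) blocked at (3,1)]
Union (8 distinct): (0,0) (0,2) (1,0) (1,1) (2,1) (3,0) (3,1) (4,0)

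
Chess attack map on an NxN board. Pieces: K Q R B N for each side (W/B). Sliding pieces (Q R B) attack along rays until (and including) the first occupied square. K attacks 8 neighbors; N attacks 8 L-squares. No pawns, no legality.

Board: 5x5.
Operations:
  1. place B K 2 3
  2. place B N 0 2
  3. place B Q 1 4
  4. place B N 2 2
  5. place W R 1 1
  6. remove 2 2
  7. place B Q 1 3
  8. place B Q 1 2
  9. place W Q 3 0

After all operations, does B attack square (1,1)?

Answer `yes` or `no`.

Answer: yes

Derivation:
Op 1: place BK@(2,3)
Op 2: place BN@(0,2)
Op 3: place BQ@(1,4)
Op 4: place BN@(2,2)
Op 5: place WR@(1,1)
Op 6: remove (2,2)
Op 7: place BQ@(1,3)
Op 8: place BQ@(1,2)
Op 9: place WQ@(3,0)
Per-piece attacks for B:
  BN@(0,2): attacks (1,4) (2,3) (1,0) (2,1)
  BQ@(1,2): attacks (1,3) (1,1) (2,2) (3,2) (4,2) (0,2) (2,3) (2,1) (3,0) (0,3) (0,1) [ray(0,1) blocked at (1,3); ray(0,-1) blocked at (1,1); ray(-1,0) blocked at (0,2); ray(1,1) blocked at (2,3); ray(1,-1) blocked at (3,0)]
  BQ@(1,3): attacks (1,4) (1,2) (2,3) (0,3) (2,4) (2,2) (3,1) (4,0) (0,4) (0,2) [ray(0,1) blocked at (1,4); ray(0,-1) blocked at (1,2); ray(1,0) blocked at (2,3); ray(-1,-1) blocked at (0,2)]
  BQ@(1,4): attacks (1,3) (2,4) (3,4) (4,4) (0,4) (2,3) (0,3) [ray(0,-1) blocked at (1,3); ray(1,-1) blocked at (2,3)]
  BK@(2,3): attacks (2,4) (2,2) (3,3) (1,3) (3,4) (3,2) (1,4) (1,2)
B attacks (1,1): yes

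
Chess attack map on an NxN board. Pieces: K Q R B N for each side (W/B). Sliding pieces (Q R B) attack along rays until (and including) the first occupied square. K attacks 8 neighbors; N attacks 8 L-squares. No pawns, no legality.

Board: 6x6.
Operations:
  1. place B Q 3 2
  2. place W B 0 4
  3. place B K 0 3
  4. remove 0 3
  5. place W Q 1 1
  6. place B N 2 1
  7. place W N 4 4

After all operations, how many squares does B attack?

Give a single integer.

Answer: 21

Derivation:
Op 1: place BQ@(3,2)
Op 2: place WB@(0,4)
Op 3: place BK@(0,3)
Op 4: remove (0,3)
Op 5: place WQ@(1,1)
Op 6: place BN@(2,1)
Op 7: place WN@(4,4)
Per-piece attacks for B:
  BN@(2,1): attacks (3,3) (4,2) (1,3) (0,2) (4,0) (0,0)
  BQ@(3,2): attacks (3,3) (3,4) (3,5) (3,1) (3,0) (4,2) (5,2) (2,2) (1,2) (0,2) (4,3) (5,4) (4,1) (5,0) (2,3) (1,4) (0,5) (2,1) [ray(-1,-1) blocked at (2,1)]
Union (21 distinct): (0,0) (0,2) (0,5) (1,2) (1,3) (1,4) (2,1) (2,2) (2,3) (3,0) (3,1) (3,3) (3,4) (3,5) (4,0) (4,1) (4,2) (4,3) (5,0) (5,2) (5,4)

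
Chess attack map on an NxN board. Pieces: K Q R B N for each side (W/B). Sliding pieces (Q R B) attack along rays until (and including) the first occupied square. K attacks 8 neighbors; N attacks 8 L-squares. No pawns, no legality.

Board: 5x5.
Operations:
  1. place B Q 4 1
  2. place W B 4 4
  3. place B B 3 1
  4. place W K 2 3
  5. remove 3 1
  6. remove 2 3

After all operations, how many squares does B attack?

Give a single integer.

Op 1: place BQ@(4,1)
Op 2: place WB@(4,4)
Op 3: place BB@(3,1)
Op 4: place WK@(2,3)
Op 5: remove (3,1)
Op 6: remove (2,3)
Per-piece attacks for B:
  BQ@(4,1): attacks (4,2) (4,3) (4,4) (4,0) (3,1) (2,1) (1,1) (0,1) (3,2) (2,3) (1,4) (3,0) [ray(0,1) blocked at (4,4)]
Union (12 distinct): (0,1) (1,1) (1,4) (2,1) (2,3) (3,0) (3,1) (3,2) (4,0) (4,2) (4,3) (4,4)

Answer: 12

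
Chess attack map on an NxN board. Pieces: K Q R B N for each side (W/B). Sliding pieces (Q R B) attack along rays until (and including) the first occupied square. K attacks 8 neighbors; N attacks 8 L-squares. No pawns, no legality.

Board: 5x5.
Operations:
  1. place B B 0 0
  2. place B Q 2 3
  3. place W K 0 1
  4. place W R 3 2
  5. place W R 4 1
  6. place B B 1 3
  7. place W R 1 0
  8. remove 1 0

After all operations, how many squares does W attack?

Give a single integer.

Answer: 16

Derivation:
Op 1: place BB@(0,0)
Op 2: place BQ@(2,3)
Op 3: place WK@(0,1)
Op 4: place WR@(3,2)
Op 5: place WR@(4,1)
Op 6: place BB@(1,3)
Op 7: place WR@(1,0)
Op 8: remove (1,0)
Per-piece attacks for W:
  WK@(0,1): attacks (0,2) (0,0) (1,1) (1,2) (1,0)
  WR@(3,2): attacks (3,3) (3,4) (3,1) (3,0) (4,2) (2,2) (1,2) (0,2)
  WR@(4,1): attacks (4,2) (4,3) (4,4) (4,0) (3,1) (2,1) (1,1) (0,1) [ray(-1,0) blocked at (0,1)]
Union (16 distinct): (0,0) (0,1) (0,2) (1,0) (1,1) (1,2) (2,1) (2,2) (3,0) (3,1) (3,3) (3,4) (4,0) (4,2) (4,3) (4,4)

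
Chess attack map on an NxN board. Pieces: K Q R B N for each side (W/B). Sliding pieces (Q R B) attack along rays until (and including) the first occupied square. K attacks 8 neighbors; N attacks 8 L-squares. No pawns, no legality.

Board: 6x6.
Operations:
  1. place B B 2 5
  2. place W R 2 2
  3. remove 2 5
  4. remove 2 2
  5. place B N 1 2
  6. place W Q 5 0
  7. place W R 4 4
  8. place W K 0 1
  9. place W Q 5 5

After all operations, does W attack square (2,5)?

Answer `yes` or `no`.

Op 1: place BB@(2,5)
Op 2: place WR@(2,2)
Op 3: remove (2,5)
Op 4: remove (2,2)
Op 5: place BN@(1,2)
Op 6: place WQ@(5,0)
Op 7: place WR@(4,4)
Op 8: place WK@(0,1)
Op 9: place WQ@(5,5)
Per-piece attacks for W:
  WK@(0,1): attacks (0,2) (0,0) (1,1) (1,2) (1,0)
  WR@(4,4): attacks (4,5) (4,3) (4,2) (4,1) (4,0) (5,4) (3,4) (2,4) (1,4) (0,4)
  WQ@(5,0): attacks (5,1) (5,2) (5,3) (5,4) (5,5) (4,0) (3,0) (2,0) (1,0) (0,0) (4,1) (3,2) (2,3) (1,4) (0,5) [ray(0,1) blocked at (5,5)]
  WQ@(5,5): attacks (5,4) (5,3) (5,2) (5,1) (5,0) (4,5) (3,5) (2,5) (1,5) (0,5) (4,4) [ray(0,-1) blocked at (5,0); ray(-1,-1) blocked at (4,4)]
W attacks (2,5): yes

Answer: yes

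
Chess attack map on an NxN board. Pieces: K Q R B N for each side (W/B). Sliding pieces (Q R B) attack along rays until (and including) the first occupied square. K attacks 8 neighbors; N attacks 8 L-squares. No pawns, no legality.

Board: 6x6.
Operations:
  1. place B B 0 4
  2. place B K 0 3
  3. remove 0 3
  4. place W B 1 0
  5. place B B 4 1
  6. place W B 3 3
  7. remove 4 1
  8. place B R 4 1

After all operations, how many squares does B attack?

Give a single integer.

Answer: 13

Derivation:
Op 1: place BB@(0,4)
Op 2: place BK@(0,3)
Op 3: remove (0,3)
Op 4: place WB@(1,0)
Op 5: place BB@(4,1)
Op 6: place WB@(3,3)
Op 7: remove (4,1)
Op 8: place BR@(4,1)
Per-piece attacks for B:
  BB@(0,4): attacks (1,5) (1,3) (2,2) (3,1) (4,0)
  BR@(4,1): attacks (4,2) (4,3) (4,4) (4,5) (4,0) (5,1) (3,1) (2,1) (1,1) (0,1)
Union (13 distinct): (0,1) (1,1) (1,3) (1,5) (2,1) (2,2) (3,1) (4,0) (4,2) (4,3) (4,4) (4,5) (5,1)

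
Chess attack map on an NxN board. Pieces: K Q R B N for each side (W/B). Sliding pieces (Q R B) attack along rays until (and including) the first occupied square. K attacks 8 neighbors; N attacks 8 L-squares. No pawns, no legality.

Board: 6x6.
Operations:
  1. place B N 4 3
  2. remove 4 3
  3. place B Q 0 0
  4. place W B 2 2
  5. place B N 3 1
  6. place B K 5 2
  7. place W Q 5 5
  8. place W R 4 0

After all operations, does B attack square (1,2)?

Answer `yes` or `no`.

Op 1: place BN@(4,3)
Op 2: remove (4,3)
Op 3: place BQ@(0,0)
Op 4: place WB@(2,2)
Op 5: place BN@(3,1)
Op 6: place BK@(5,2)
Op 7: place WQ@(5,5)
Op 8: place WR@(4,0)
Per-piece attacks for B:
  BQ@(0,0): attacks (0,1) (0,2) (0,3) (0,4) (0,5) (1,0) (2,0) (3,0) (4,0) (1,1) (2,2) [ray(1,0) blocked at (4,0); ray(1,1) blocked at (2,2)]
  BN@(3,1): attacks (4,3) (5,2) (2,3) (1,2) (5,0) (1,0)
  BK@(5,2): attacks (5,3) (5,1) (4,2) (4,3) (4,1)
B attacks (1,2): yes

Answer: yes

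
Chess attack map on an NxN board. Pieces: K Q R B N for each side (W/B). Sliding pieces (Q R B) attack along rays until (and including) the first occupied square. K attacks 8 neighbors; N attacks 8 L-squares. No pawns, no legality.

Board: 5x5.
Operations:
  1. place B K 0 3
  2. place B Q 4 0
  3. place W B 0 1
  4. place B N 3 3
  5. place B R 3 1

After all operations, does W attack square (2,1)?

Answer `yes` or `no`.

Op 1: place BK@(0,3)
Op 2: place BQ@(4,0)
Op 3: place WB@(0,1)
Op 4: place BN@(3,3)
Op 5: place BR@(3,1)
Per-piece attacks for W:
  WB@(0,1): attacks (1,2) (2,3) (3,4) (1,0)
W attacks (2,1): no

Answer: no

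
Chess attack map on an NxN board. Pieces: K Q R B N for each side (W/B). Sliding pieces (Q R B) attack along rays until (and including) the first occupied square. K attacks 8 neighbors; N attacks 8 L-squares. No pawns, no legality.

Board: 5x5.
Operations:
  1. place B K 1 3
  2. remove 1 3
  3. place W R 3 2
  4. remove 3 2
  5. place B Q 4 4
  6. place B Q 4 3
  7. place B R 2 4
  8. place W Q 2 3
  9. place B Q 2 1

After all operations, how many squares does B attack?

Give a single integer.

Answer: 23

Derivation:
Op 1: place BK@(1,3)
Op 2: remove (1,3)
Op 3: place WR@(3,2)
Op 4: remove (3,2)
Op 5: place BQ@(4,4)
Op 6: place BQ@(4,3)
Op 7: place BR@(2,4)
Op 8: place WQ@(2,3)
Op 9: place BQ@(2,1)
Per-piece attacks for B:
  BQ@(2,1): attacks (2,2) (2,3) (2,0) (3,1) (4,1) (1,1) (0,1) (3,2) (4,3) (3,0) (1,2) (0,3) (1,0) [ray(0,1) blocked at (2,3); ray(1,1) blocked at (4,3)]
  BR@(2,4): attacks (2,3) (3,4) (4,4) (1,4) (0,4) [ray(0,-1) blocked at (2,3); ray(1,0) blocked at (4,4)]
  BQ@(4,3): attacks (4,4) (4,2) (4,1) (4,0) (3,3) (2,3) (3,4) (3,2) (2,1) [ray(0,1) blocked at (4,4); ray(-1,0) blocked at (2,3); ray(-1,-1) blocked at (2,1)]
  BQ@(4,4): attacks (4,3) (3,4) (2,4) (3,3) (2,2) (1,1) (0,0) [ray(0,-1) blocked at (4,3); ray(-1,0) blocked at (2,4)]
Union (23 distinct): (0,0) (0,1) (0,3) (0,4) (1,0) (1,1) (1,2) (1,4) (2,0) (2,1) (2,2) (2,3) (2,4) (3,0) (3,1) (3,2) (3,3) (3,4) (4,0) (4,1) (4,2) (4,3) (4,4)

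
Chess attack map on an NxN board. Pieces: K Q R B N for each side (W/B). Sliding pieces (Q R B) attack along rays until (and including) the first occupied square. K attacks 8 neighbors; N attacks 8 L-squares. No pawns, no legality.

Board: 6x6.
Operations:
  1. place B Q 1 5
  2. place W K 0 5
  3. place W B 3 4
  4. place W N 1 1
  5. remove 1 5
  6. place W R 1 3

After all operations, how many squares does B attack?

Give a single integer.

Answer: 0

Derivation:
Op 1: place BQ@(1,5)
Op 2: place WK@(0,5)
Op 3: place WB@(3,4)
Op 4: place WN@(1,1)
Op 5: remove (1,5)
Op 6: place WR@(1,3)
Per-piece attacks for B:
Union (0 distinct): (none)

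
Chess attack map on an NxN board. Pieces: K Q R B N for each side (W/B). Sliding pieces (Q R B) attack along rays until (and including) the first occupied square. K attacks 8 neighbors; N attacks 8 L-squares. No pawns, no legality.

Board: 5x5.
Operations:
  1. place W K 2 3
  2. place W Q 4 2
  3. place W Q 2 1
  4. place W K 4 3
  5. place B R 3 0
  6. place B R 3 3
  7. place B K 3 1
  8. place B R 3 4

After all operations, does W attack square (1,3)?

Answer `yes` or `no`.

Op 1: place WK@(2,3)
Op 2: place WQ@(4,2)
Op 3: place WQ@(2,1)
Op 4: place WK@(4,3)
Op 5: place BR@(3,0)
Op 6: place BR@(3,3)
Op 7: place BK@(3,1)
Op 8: place BR@(3,4)
Per-piece attacks for W:
  WQ@(2,1): attacks (2,2) (2,3) (2,0) (3,1) (1,1) (0,1) (3,2) (4,3) (3,0) (1,2) (0,3) (1,0) [ray(0,1) blocked at (2,3); ray(1,0) blocked at (3,1); ray(1,1) blocked at (4,3); ray(1,-1) blocked at (3,0)]
  WK@(2,3): attacks (2,4) (2,2) (3,3) (1,3) (3,4) (3,2) (1,4) (1,2)
  WQ@(4,2): attacks (4,3) (4,1) (4,0) (3,2) (2,2) (1,2) (0,2) (3,3) (3,1) [ray(0,1) blocked at (4,3); ray(-1,1) blocked at (3,3); ray(-1,-1) blocked at (3,1)]
  WK@(4,3): attacks (4,4) (4,2) (3,3) (3,4) (3,2)
W attacks (1,3): yes

Answer: yes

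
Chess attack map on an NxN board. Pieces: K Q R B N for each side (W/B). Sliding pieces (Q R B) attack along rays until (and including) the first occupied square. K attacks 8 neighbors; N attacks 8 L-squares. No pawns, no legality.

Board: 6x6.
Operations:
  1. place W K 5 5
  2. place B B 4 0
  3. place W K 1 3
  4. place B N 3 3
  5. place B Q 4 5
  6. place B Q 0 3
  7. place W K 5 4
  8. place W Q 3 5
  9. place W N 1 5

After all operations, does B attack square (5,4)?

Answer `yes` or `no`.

Op 1: place WK@(5,5)
Op 2: place BB@(4,0)
Op 3: place WK@(1,3)
Op 4: place BN@(3,3)
Op 5: place BQ@(4,5)
Op 6: place BQ@(0,3)
Op 7: place WK@(5,4)
Op 8: place WQ@(3,5)
Op 9: place WN@(1,5)
Per-piece attacks for B:
  BQ@(0,3): attacks (0,4) (0,5) (0,2) (0,1) (0,0) (1,3) (1,4) (2,5) (1,2) (2,1) (3,0) [ray(1,0) blocked at (1,3)]
  BN@(3,3): attacks (4,5) (5,4) (2,5) (1,4) (4,1) (5,2) (2,1) (1,2)
  BB@(4,0): attacks (5,1) (3,1) (2,2) (1,3) [ray(-1,1) blocked at (1,3)]
  BQ@(4,5): attacks (4,4) (4,3) (4,2) (4,1) (4,0) (5,5) (3,5) (5,4) (3,4) (2,3) (1,2) (0,1) [ray(0,-1) blocked at (4,0); ray(1,0) blocked at (5,5); ray(-1,0) blocked at (3,5); ray(1,-1) blocked at (5,4)]
B attacks (5,4): yes

Answer: yes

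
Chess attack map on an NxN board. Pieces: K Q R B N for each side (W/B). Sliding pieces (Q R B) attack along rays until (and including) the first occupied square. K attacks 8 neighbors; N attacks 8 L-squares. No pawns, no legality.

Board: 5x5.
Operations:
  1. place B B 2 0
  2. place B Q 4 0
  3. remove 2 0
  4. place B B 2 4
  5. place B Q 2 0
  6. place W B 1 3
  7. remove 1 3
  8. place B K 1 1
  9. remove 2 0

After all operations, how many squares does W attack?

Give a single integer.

Op 1: place BB@(2,0)
Op 2: place BQ@(4,0)
Op 3: remove (2,0)
Op 4: place BB@(2,4)
Op 5: place BQ@(2,0)
Op 6: place WB@(1,3)
Op 7: remove (1,3)
Op 8: place BK@(1,1)
Op 9: remove (2,0)
Per-piece attacks for W:
Union (0 distinct): (none)

Answer: 0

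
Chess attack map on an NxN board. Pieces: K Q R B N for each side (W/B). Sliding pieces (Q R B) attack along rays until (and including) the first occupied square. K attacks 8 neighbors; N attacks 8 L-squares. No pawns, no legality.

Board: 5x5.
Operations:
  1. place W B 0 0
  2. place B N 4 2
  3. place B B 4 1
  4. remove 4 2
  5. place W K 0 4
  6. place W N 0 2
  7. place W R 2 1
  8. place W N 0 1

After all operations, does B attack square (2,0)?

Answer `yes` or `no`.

Op 1: place WB@(0,0)
Op 2: place BN@(4,2)
Op 3: place BB@(4,1)
Op 4: remove (4,2)
Op 5: place WK@(0,4)
Op 6: place WN@(0,2)
Op 7: place WR@(2,1)
Op 8: place WN@(0,1)
Per-piece attacks for B:
  BB@(4,1): attacks (3,2) (2,3) (1,4) (3,0)
B attacks (2,0): no

Answer: no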